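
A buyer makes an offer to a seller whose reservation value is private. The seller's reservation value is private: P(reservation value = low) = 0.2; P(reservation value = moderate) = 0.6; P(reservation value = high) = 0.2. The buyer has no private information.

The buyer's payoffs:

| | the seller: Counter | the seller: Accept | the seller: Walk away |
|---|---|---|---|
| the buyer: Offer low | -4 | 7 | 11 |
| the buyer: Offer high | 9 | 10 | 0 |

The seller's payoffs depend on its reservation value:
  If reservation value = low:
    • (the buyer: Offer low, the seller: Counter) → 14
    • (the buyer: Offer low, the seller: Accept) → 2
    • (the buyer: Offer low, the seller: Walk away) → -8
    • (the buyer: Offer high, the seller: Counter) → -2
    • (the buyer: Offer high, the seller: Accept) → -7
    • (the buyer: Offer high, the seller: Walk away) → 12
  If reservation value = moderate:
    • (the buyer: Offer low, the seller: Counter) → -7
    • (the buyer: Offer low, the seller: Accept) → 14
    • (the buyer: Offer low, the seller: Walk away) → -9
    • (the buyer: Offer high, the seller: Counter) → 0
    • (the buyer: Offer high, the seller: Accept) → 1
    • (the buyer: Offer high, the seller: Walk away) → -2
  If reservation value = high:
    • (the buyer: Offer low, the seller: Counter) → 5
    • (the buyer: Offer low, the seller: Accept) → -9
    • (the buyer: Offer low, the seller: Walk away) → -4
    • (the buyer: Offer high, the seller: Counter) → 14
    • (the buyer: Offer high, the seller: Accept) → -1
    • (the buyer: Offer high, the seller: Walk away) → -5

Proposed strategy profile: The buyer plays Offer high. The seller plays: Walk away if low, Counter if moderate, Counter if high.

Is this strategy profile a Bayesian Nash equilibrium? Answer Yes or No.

A profile is a BNE iff every type of every player is best-responding given beliefs about the other side.
The buyer plays Offer high: E[Offer high] = 0.2·(0) + 0.6·(9) + 0.2·(9) = 7.2; E[Offer low] = -1. Best-responding. ✓
The seller (reservation value low), facing Offer high: Counter gives -2, Accept gives -7, Walk away gives 12. Proposed Walk away is best. ✓
The seller (reservation value moderate), facing Offer high: Counter gives 0, Accept gives 1, Walk away gives -2. Proposed Counter is not best — profitable deviation exists. ✗
The seller (reservation value high), facing Offer high: Counter gives 14, Accept gives -1, Walk away gives -5. Proposed Counter is best. ✓

No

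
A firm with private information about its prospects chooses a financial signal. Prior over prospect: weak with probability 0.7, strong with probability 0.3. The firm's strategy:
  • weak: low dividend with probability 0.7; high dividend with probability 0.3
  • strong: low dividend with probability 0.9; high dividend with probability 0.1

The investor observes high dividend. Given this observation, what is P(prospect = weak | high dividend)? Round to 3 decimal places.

P(high dividend) = 0.7·0.3 + 0.3·0.1 = 0.24
P(weak | high dividend) = (0.7·0.3) / 0.24 = 0.21 / 0.24 = 0.875

0.875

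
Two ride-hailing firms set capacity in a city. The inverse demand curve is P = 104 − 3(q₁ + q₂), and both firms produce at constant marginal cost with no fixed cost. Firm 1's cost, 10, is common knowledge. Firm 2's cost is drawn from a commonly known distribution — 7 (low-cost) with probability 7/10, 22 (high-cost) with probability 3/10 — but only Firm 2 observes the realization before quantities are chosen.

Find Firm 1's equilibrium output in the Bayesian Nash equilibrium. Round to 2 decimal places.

10.61

Type-c best response for Firm 2: q₂(c) = (104 − c)/6 − q₁/2.
Firm 1 maximizes expected profit; its first-order condition is 104 − 6q₁ − 3E[q₂] − 10 = 0.
Substituting E[q₂] and solving: E[c₂] = 11.5, so q₁ = (104 − 2·10 + 11.5)/9 = 10.6111.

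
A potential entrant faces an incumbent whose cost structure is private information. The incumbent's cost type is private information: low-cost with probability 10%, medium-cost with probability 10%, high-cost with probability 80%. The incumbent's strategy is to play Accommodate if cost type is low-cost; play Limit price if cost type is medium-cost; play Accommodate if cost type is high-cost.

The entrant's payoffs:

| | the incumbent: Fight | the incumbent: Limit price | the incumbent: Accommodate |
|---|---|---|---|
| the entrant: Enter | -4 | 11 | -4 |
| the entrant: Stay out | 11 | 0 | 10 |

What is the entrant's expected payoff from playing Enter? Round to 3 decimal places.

E[Enter] = 0.1·(-4) + 0.1·11 + 0.8·(-4) = (-0.4) + 1.1 + (-3.2) = -2.5

-2.500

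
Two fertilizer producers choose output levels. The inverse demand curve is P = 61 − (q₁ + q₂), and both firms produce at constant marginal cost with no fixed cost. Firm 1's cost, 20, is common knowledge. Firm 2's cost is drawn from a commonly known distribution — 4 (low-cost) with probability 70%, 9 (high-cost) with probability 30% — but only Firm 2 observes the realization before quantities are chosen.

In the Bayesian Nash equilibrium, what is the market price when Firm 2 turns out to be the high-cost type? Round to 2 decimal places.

Firm 2 with cost c maximizes (61 − (q₁+q₂) − c)·q₂, giving q₂(c) = (61 − c − q₁)/2.
E[c₂] = 0.7·4 + 0.3·9 = 5.5
Firm 1's FOC against E[q₂] yields q₁ = (61 − 2·20 + E[c₂])/3 = (61 − 40 + 5.5)/3 = 8.83333.
q₂(high-cost) = 21.5833, so P = 61 − (8.83333 + 21.5833) = 30.5833.

30.58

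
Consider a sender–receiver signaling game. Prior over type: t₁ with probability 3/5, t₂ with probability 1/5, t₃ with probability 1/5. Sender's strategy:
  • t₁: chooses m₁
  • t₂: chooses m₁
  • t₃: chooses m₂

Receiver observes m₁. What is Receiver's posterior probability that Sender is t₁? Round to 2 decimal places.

0.75

P(m₁) = (3/5)·1 + (1/5)·1 + (1/5)·0 = 4/5
P(t₁ | m₁) = ((3/5)·1) / (4/5) = (3/5) / (4/5) = 3/4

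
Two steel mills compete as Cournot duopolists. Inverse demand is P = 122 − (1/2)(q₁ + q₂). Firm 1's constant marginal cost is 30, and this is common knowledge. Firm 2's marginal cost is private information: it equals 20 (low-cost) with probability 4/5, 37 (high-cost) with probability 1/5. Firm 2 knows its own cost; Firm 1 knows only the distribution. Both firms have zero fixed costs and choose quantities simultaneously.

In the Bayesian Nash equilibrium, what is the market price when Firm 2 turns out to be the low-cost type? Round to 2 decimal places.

56.77

Firm 2 with cost c maximizes (122 − (1/2)(q₁+q₂) − c)·q₂, giving q₂(c) = (122 − c − (1/2)q₁).
E[c₂] = 4/5·20 + 1/5·37 = 23.4
Firm 1's FOC against E[q₂] yields q₁ = (122 − 2·30 + E[c₂])/(3/2) = (122 − 60 + 23.4)/(3/2) = 56.9333.
q₂(low-cost) = 73.5333, so P = 122 − (1/2)·(56.9333 + 73.5333) = 56.7667.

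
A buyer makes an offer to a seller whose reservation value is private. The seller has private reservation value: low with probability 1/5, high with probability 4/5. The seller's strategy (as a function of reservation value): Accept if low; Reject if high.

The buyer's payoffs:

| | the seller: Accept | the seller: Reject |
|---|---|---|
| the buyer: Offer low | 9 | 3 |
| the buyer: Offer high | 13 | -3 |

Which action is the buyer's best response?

Offer low

Compute the buyer's expected payoff for each action, taking the expectation over the seller's type.
E[Offer low] = 1/5·(9) + 4/5·(3) = 21/5
E[Offer high] = 1/5·(13) + 4/5·(-3) = 1/5
Best response: Offer low (21/5 is the largest).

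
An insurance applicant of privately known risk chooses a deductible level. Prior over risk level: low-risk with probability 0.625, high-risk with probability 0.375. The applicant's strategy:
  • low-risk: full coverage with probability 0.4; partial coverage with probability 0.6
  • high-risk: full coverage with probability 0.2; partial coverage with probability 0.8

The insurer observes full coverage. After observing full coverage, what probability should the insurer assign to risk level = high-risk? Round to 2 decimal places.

0.23

P(full coverage) = 0.625·0.4 + 0.375·0.2 = 0.325
P(high-risk | full coverage) = (0.375·0.2) / 0.325 = 0.075 / 0.325 = 0.230769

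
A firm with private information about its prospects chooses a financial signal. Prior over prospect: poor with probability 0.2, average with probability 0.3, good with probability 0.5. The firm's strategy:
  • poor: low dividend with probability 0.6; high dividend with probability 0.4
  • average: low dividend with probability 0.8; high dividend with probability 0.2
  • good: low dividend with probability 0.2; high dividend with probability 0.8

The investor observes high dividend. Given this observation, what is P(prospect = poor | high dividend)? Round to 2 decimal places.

P(high dividend) = 0.2·0.4 + 0.3·0.2 + 0.5·0.8 = 0.54
P(poor | high dividend) = (0.2·0.4) / 0.54 = 0.08 / 0.54 = 0.148148

0.15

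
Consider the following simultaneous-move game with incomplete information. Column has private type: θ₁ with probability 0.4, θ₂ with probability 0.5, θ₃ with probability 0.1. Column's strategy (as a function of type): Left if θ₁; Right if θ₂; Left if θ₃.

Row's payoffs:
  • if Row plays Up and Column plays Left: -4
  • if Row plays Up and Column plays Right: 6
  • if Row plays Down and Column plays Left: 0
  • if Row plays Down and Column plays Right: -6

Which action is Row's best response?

E[Up] = 0.4·(-4) + 0.5·(6) + 0.1·(-4) = 1
E[Down] = 0.4·(0) + 0.5·(-6) + 0.1·(0) = -3
Best response: Up (1 is the largest).

Up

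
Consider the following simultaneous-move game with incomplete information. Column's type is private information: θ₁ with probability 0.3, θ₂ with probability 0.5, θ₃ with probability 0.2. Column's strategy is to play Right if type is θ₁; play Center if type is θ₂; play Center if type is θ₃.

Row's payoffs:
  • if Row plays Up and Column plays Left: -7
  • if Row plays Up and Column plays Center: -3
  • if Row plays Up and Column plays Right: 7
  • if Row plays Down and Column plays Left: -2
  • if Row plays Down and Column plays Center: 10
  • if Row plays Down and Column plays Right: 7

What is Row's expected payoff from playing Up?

Take the expectation over Column's type, weighting each type's action by its prior probability.
E[Up] = 0.3·7 + 0.5·(-3) + 0.2·(-3) = 2.1 + (-1.5) + (-0.6) = 0

0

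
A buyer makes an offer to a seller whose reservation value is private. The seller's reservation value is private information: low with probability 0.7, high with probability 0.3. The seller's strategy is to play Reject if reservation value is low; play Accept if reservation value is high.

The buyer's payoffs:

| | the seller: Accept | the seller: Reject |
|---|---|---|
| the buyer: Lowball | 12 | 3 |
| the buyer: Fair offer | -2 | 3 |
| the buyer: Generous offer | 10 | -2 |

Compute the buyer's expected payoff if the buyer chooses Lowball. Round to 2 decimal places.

E[Lowball] = 0.7·3 + 0.3·12 = 2.1 + 3.6 = 5.7

5.70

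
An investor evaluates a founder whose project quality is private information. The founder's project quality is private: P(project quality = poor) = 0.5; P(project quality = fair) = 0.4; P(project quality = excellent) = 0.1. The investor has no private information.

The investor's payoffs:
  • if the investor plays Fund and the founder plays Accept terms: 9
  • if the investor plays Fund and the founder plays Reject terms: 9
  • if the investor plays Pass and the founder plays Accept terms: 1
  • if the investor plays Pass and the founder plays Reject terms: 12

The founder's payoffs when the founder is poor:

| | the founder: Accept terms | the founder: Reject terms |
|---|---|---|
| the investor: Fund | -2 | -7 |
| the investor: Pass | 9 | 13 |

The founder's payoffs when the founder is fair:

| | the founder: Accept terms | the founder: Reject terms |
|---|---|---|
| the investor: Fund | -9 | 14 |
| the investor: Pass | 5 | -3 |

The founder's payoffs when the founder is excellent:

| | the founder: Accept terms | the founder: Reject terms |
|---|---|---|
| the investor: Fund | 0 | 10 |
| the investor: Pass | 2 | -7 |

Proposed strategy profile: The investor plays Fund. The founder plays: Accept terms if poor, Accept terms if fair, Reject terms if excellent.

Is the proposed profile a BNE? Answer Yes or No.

A profile is a BNE iff every type of every player is best-responding given beliefs about the other side.
The investor plays Fund: E[Fund] = 0.5·(9) + 0.4·(9) + 0.1·(9) = 9; E[Pass] = 2.1. Best-responding. ✓
The founder (project quality poor), facing Fund: Accept terms gives -2, Reject terms gives -7. Proposed Accept terms is best. ✓
The founder (project quality fair), facing Fund: Accept terms gives -9, Reject terms gives 14. Proposed Accept terms is not best — profitable deviation exists. ✗
The founder (project quality excellent), facing Fund: Accept terms gives 0, Reject terms gives 10. Proposed Reject terms is best. ✓

No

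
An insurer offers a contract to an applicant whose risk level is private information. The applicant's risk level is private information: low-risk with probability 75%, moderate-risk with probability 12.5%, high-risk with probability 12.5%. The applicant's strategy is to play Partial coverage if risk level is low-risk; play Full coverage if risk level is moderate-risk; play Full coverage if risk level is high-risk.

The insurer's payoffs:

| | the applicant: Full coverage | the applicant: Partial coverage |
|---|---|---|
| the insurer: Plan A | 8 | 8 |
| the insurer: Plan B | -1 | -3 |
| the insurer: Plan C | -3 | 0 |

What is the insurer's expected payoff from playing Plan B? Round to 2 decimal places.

-2.50

E[Plan B] = 0.75·(-3) + 0.125·(-1) + 0.125·(-1) = (-2.25) + (-0.125) + (-0.125) = -2.5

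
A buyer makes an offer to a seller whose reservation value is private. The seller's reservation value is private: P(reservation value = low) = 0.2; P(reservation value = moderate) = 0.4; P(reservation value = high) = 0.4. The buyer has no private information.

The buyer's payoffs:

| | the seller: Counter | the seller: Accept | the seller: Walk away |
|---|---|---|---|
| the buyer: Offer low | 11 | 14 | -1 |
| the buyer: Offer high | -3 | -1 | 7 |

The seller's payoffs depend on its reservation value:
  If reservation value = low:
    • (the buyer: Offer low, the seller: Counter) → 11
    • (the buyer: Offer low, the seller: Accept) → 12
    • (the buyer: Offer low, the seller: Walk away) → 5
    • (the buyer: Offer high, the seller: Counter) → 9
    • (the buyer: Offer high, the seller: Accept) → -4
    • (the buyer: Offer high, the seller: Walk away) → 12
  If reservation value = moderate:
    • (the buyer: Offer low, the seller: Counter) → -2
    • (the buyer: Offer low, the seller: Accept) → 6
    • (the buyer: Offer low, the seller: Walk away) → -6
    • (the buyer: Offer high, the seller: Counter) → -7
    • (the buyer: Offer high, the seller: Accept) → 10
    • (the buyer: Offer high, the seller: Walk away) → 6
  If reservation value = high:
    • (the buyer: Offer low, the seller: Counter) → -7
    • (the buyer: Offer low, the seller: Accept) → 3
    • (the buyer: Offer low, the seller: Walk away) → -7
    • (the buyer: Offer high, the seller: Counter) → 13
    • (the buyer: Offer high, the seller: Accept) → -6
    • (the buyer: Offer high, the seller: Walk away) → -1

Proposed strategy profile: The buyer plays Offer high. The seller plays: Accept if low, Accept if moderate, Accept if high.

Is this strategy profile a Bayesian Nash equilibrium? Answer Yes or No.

No

A profile is a BNE iff every type of every player is best-responding given beliefs about the other side.
The buyer plays Offer high: E[Offer high] = 0.2·(-1) + 0.4·(-1) + 0.4·(-1) = -1; E[Offer low] = 14. Not best-responding. ✗
The seller (reservation value low), facing Offer high: Counter gives 9, Accept gives -4, Walk away gives 12. Proposed Accept is not best — profitable deviation exists. ✗
The seller (reservation value moderate), facing Offer high: Counter gives -7, Accept gives 10, Walk away gives 6. Proposed Accept is best. ✓
The seller (reservation value high), facing Offer high: Counter gives 13, Accept gives -6, Walk away gives -1. Proposed Accept is not best — profitable deviation exists. ✗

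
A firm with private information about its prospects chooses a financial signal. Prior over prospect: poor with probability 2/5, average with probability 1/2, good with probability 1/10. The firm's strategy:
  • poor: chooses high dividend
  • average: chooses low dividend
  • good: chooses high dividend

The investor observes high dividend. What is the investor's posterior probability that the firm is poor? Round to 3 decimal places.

0.800

P(high dividend) = (2/5)·1 + (1/2)·0 + (1/10)·1 = 1/2
P(poor | high dividend) = ((2/5)·1) / (1/2) = (2/5) / (1/2) = 4/5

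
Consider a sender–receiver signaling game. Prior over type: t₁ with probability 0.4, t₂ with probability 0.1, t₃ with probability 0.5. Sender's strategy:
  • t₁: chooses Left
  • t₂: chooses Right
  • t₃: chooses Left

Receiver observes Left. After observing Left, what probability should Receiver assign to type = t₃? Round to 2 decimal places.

P(Left) = 0.4·1 + 0.1·0 + 0.5·1 = 0.9
P(t₃ | Left) = (0.5·1) / 0.9 = 0.5 / 0.9 = 0.555556

0.56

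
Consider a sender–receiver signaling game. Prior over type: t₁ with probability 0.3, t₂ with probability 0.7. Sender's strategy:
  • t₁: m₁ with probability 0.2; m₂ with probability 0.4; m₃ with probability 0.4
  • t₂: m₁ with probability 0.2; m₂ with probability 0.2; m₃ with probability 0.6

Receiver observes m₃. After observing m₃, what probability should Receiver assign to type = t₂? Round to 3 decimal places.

0.778

P(m₃) = 0.3·0.4 + 0.7·0.6 = 0.54
P(t₂ | m₃) = (0.7·0.6) / 0.54 = 0.42 / 0.54 = 0.777778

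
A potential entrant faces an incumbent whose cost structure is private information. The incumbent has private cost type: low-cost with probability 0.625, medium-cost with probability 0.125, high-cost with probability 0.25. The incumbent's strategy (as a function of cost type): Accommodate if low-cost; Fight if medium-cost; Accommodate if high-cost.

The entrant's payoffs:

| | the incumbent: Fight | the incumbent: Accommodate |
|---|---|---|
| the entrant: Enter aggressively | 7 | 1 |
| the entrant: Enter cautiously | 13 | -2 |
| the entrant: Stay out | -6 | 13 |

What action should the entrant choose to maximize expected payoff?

E[Enter aggressively] = 0.625·(1) + 0.125·(7) + 0.25·(1) = 1.75
E[Enter cautiously] = 0.625·(-2) + 0.125·(13) + 0.25·(-2) = -0.125
E[Stay out] = 0.625·(13) + 0.125·(-6) + 0.25·(13) = 10.625
Best response: Stay out (10.625 is the largest).

Stay out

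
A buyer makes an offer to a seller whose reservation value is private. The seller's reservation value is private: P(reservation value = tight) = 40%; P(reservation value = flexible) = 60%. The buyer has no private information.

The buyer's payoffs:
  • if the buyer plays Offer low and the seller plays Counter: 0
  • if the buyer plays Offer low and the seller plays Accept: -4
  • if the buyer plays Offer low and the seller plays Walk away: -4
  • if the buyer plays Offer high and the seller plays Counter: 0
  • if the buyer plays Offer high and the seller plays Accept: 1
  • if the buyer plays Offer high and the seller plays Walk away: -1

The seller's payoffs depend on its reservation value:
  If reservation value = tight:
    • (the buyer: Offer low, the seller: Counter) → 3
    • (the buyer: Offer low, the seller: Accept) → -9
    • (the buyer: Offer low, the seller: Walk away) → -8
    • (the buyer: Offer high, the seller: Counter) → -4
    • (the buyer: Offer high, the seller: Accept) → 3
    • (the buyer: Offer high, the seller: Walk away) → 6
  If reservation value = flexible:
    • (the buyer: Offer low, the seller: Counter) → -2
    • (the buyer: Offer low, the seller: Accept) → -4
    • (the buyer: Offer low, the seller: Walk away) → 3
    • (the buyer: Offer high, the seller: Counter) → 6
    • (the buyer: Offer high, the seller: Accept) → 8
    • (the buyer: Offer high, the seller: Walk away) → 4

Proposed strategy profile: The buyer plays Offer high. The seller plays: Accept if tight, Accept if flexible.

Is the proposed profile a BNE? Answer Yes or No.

The buyer plays Offer high: E[Offer high] = 0.4·(1) + 0.6·(1) = 1; E[Offer low] = -4. Best-responding. ✓
The seller (reservation value tight), facing Offer high: Counter gives -4, Accept gives 3, Walk away gives 6. Proposed Accept is not best — profitable deviation exists. ✗
The seller (reservation value flexible), facing Offer high: Counter gives 6, Accept gives 8, Walk away gives 4. Proposed Accept is best. ✓

No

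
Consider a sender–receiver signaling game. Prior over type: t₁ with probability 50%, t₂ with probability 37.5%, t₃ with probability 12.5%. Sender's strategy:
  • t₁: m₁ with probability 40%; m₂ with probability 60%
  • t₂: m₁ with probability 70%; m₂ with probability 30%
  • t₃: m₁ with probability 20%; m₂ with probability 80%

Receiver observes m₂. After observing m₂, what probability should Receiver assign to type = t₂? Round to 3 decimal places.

0.220

P(m₂) = 0.5·0.6 + 0.375·0.3 + 0.125·0.8 = 0.5125
P(t₂ | m₂) = (0.375·0.3) / 0.5125 = 0.1125 / 0.5125 = 0.219512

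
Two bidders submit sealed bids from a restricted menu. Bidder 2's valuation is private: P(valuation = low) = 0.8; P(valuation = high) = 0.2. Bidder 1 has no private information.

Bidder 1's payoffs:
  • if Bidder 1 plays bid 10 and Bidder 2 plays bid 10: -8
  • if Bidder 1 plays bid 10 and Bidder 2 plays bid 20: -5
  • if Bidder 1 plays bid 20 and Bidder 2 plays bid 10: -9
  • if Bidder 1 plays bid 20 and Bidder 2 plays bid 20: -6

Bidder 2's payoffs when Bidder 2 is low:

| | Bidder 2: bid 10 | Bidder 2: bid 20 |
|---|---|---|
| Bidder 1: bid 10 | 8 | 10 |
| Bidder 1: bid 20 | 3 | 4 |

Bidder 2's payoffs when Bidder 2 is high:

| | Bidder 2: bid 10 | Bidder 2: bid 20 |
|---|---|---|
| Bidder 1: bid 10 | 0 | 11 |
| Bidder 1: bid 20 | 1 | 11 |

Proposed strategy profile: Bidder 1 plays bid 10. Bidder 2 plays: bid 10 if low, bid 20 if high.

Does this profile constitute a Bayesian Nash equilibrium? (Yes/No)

Bidder 1 plays bid 10: E[bid 10] = 0.8·(-8) + 0.2·(-5) = -7.4; E[bid 20] = -8.4. Best-responding. ✓
Bidder 2 (valuation low), facing bid 10: bid 10 gives 8, bid 20 gives 10. Proposed bid 10 is not best — profitable deviation exists. ✗
Bidder 2 (valuation high), facing bid 10: bid 10 gives 0, bid 20 gives 11. Proposed bid 20 is best. ✓

No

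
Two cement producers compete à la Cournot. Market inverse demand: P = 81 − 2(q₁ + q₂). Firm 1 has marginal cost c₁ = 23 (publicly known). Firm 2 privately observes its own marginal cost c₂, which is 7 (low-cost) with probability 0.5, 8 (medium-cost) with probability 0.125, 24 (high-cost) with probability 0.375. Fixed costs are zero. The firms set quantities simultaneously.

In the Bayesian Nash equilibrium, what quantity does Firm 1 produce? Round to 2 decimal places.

8.08

Type-c best response for Firm 2: q₂(c) = (81 − c)/4 − q₁/2.
Firm 1 maximizes expected profit; its first-order condition is 81 − 4q₁ − 2E[q₂] − 23 = 0.
Substituting E[q₂] and solving: E[c₂] = 13.5, so q₁ = (81 − 2·23 + 13.5)/6 = 8.08333.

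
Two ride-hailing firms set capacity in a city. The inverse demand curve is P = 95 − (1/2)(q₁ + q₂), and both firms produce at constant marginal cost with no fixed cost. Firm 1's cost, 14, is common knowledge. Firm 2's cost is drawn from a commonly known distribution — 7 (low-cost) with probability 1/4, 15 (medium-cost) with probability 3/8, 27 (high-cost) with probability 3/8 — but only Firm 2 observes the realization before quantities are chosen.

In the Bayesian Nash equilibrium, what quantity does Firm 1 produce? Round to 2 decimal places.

Type-c best response for Firm 2: q₂(c) = (95 − c) − q₁/2.
Firm 1 maximizes expected profit; its first-order condition is 95 − q₁ − (1/2)E[q₂] − 14 = 0.
Substituting E[q₂] and solving: E[c₂] = 17.5, so q₁ = (95 − 2·14 + 17.5)/(3/2) = 56.3333.

56.33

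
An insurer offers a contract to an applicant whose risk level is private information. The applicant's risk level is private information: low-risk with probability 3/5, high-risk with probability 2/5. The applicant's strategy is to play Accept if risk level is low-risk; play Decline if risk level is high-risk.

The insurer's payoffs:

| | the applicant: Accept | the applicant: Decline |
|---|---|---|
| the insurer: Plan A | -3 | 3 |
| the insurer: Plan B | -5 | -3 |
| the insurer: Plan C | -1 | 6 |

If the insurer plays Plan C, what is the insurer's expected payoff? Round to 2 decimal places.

E[Plan C] = 3/5·(-1) + 2/5·6 = (-3/5) + 12/5 = 9/5

1.80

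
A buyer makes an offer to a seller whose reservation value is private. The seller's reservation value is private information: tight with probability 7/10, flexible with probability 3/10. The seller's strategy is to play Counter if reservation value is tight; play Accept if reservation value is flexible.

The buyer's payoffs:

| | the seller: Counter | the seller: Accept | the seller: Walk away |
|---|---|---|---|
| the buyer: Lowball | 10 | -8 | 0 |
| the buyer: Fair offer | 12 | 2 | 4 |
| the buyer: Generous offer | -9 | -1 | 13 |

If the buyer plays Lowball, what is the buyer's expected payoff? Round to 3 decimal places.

4.600

E[Lowball] = 7/10·10 + 3/10·(-8) = 7 + (-12/5) = 23/5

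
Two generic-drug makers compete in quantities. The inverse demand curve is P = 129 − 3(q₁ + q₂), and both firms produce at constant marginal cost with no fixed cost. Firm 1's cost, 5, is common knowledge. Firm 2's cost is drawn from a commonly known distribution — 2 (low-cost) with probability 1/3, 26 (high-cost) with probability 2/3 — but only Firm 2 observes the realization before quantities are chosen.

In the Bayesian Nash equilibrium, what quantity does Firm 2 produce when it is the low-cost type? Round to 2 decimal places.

13.56

Each type of Firm 2 best-responds to q₁; Firm 1 best-responds to the expected q₂ over Firm 2's types.
Firm 2 with cost c maximizes (129 − 3(q₁+q₂) − c)·q₂, giving q₂(c) = (129 − c − 3q₁)/6.
E[c₂] = 1/3·2 + 2/3·26 = 18
Firm 1's FOC against E[q₂] yields q₁ = (129 − 2·5 + E[c₂])/9 = (129 − 10 + 18)/9 = 15.2222.
q₂(low-cost) = (129 − 2 − 3·15.2222)/6 = 13.5556.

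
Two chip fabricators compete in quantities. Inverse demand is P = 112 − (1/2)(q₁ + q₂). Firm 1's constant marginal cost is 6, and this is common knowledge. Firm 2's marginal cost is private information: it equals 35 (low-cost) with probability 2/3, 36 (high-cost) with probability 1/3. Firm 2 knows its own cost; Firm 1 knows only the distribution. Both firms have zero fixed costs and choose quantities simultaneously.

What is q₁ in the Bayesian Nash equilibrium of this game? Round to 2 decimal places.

Type-c best response for Firm 2: q₂(c) = (112 − c) − q₁/2.
Firm 1 maximizes expected profit; its first-order condition is 112 − q₁ − (1/2)E[q₂] − 6 = 0.
Substituting E[q₂] and solving: E[c₂] = 35.3333, so q₁ = (112 − 2·6 + 35.3333)/(3/2) = 90.2222.

90.22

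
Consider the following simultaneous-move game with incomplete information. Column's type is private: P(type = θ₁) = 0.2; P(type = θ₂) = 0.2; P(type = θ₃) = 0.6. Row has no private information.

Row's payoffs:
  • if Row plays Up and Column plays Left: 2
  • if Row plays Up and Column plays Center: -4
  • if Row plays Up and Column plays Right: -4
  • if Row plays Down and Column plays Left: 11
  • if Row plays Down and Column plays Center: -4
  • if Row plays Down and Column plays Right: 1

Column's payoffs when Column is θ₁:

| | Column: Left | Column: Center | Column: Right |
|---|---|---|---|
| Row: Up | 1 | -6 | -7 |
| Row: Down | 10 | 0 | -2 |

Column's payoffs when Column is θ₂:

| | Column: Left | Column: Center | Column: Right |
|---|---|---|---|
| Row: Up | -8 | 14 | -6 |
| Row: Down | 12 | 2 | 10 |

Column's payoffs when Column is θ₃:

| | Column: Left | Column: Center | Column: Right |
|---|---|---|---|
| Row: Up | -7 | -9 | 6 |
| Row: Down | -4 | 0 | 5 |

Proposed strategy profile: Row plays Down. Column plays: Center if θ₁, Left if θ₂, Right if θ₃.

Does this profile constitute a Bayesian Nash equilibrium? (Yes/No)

No

Row plays Down: E[Down] = 0.2·(-4) + 0.2·(11) + 0.6·(1) = 2; E[Up] = -2.8. Best-responding. ✓
Column (type θ₁), facing Down: Left gives 10, Center gives 0, Right gives -2. Proposed Center is not best — profitable deviation exists. ✗
Column (type θ₂), facing Down: Left gives 12, Center gives 2, Right gives 10. Proposed Left is best. ✓
Column (type θ₃), facing Down: Left gives -4, Center gives 0, Right gives 5. Proposed Right is best. ✓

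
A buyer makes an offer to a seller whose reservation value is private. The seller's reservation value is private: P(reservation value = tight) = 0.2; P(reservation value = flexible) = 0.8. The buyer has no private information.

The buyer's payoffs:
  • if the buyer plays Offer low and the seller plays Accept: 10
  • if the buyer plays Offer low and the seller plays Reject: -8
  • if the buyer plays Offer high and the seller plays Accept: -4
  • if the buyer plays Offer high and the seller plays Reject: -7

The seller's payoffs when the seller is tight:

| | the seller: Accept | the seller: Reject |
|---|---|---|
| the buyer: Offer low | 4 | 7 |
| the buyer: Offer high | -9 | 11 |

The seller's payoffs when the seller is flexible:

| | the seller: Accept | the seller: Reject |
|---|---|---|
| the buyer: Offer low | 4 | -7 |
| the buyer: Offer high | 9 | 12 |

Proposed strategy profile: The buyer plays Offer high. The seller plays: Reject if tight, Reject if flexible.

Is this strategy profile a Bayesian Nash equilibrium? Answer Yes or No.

Yes

The buyer plays Offer high: E[Offer high] = 0.2·(-7) + 0.8·(-7) = -7; E[Offer low] = -8. Best-responding. ✓
The seller (reservation value tight), facing Offer high: Accept gives -9, Reject gives 11. Proposed Reject is best. ✓
The seller (reservation value flexible), facing Offer high: Accept gives 9, Reject gives 12. Proposed Reject is best. ✓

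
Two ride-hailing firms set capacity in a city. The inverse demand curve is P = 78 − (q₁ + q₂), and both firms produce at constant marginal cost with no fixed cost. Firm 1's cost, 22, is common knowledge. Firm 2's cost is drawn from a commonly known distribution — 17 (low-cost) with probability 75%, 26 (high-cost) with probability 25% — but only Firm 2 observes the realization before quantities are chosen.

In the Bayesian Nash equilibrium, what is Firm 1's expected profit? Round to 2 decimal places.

315.06

Firm 2 with cost c maximizes (78 − (q₁+q₂) − c)·q₂, giving q₂(c) = (78 − c − q₁)/2.
E[c₂] = 0.75·17 + 0.25·26 = 19.25
Firm 1's FOC against E[q₂] yields q₁ = (78 − 2·22 + E[c₂])/3 = (78 − 44 + 19.25)/3 = 17.75.
E[P] = 78 − (q₁ + E[q₂]) = 39.75; Firm 1's expected profit = (E[P] − 22)·q₁ = (39.75 − 22)·17.75 = 315.062.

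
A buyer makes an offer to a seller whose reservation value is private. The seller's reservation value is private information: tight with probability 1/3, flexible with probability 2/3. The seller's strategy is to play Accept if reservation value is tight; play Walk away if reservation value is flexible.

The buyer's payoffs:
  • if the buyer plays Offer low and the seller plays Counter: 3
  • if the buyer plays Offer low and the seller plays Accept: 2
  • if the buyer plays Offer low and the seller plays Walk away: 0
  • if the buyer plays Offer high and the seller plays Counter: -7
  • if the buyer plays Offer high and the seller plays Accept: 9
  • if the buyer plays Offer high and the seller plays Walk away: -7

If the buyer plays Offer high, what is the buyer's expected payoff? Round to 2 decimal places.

E[Offer high] = 1/3·9 + 2/3·(-7) = 3 + (-14/3) = -5/3

-1.67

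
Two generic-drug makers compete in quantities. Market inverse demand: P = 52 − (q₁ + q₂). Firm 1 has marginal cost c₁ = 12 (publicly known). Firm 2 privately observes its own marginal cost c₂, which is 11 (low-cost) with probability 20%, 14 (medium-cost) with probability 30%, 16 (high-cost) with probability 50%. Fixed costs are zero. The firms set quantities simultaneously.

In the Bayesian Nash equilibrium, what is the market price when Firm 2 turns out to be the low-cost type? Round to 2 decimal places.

24.43

Firm 2 with cost c maximizes (52 − (q₁+q₂) − c)·q₂, giving q₂(c) = (52 − c − q₁)/2.
E[c₂] = 0.2·11 + 0.3·14 + 0.5·16 = 14.4
Firm 1's FOC against E[q₂] yields q₁ = (52 − 2·12 + E[c₂])/3 = (52 − 24 + 14.4)/3 = 14.1333.
q₂(low-cost) = 13.4333, so P = 52 − (14.1333 + 13.4333) = 24.4333.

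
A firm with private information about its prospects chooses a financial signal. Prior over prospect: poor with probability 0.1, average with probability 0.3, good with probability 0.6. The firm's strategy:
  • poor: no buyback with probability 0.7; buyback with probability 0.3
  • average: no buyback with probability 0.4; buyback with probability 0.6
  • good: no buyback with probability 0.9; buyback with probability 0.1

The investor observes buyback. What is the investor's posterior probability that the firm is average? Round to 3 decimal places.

Apply Bayes' rule using the sender's strategy as the likelihood.
P(buyback) = 0.1·0.3 + 0.3·0.6 + 0.6·0.1 = 0.27
P(average | buyback) = (0.3·0.6) / 0.27 = 0.18 / 0.27 = 0.666667

0.667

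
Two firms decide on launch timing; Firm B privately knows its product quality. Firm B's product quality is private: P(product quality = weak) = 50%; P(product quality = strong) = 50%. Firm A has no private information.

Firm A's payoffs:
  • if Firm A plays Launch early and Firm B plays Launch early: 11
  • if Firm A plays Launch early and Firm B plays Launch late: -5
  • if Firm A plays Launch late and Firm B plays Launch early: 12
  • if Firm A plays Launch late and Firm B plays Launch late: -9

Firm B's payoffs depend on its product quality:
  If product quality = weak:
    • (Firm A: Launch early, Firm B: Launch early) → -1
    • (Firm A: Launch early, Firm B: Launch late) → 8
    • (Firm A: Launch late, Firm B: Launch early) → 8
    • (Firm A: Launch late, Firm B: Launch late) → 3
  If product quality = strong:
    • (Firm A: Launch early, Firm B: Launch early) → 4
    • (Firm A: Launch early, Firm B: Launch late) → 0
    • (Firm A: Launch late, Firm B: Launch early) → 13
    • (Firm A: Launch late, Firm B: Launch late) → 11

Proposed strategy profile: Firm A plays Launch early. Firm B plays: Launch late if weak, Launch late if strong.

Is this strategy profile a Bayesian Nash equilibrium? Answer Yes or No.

Firm A plays Launch early: E[Launch early] = 0.5·(-5) + 0.5·(-5) = -5; E[Launch late] = -9. Best-responding. ✓
Firm B (product quality weak), facing Launch early: Launch early gives -1, Launch late gives 8. Proposed Launch late is best. ✓
Firm B (product quality strong), facing Launch early: Launch early gives 4, Launch late gives 0. Proposed Launch late is not best — profitable deviation exists. ✗

No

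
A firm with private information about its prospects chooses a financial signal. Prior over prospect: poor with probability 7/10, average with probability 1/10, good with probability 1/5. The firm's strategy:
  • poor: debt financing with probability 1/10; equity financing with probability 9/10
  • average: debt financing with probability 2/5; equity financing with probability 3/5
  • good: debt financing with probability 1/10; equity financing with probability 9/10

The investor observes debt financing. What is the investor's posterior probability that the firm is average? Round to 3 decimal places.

P(debt financing) = (7/10)·(1/10) + (1/10)·(2/5) + (1/5)·(1/10) = 13/100
P(average | debt financing) = ((1/10)·(2/5)) / (13/100) = (1/25) / (13/100) = 4/13

0.308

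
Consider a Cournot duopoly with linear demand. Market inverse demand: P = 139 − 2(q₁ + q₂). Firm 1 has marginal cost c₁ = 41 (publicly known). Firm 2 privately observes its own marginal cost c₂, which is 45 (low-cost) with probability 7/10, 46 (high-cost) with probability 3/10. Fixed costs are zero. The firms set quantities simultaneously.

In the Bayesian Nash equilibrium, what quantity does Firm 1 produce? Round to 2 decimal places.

Type-c best response for Firm 2: q₂(c) = (139 − c)/4 − q₁/2.
Firm 1 maximizes expected profit; its first-order condition is 139 − 4q₁ − 2E[q₂] − 41 = 0.
Substituting E[q₂] and solving: E[c₂] = 45.3, so q₁ = (139 − 2·41 + 45.3)/6 = 17.05.

17.05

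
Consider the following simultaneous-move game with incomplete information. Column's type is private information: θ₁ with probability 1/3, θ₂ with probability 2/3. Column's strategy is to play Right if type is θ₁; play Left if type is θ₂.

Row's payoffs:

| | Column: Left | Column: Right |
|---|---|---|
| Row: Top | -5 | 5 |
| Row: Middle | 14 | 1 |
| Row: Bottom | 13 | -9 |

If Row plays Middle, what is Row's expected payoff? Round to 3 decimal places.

9.667

E[Middle] = 1/3·1 + 2/3·14 = 1/3 + 28/3 = 29/3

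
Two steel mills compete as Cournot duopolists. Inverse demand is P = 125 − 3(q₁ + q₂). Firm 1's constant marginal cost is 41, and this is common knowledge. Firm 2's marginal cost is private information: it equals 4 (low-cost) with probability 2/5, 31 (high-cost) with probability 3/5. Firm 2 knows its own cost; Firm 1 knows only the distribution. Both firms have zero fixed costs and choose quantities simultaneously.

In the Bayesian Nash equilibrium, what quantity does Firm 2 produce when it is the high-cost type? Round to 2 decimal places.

Type-c best response for Firm 2: q₂(c) = (125 − c)/6 − q₁/2.
Firm 1 maximizes expected profit; its first-order condition is 125 − 6q₁ − 3E[q₂] − 41 = 0.
Substituting E[q₂] and solving: E[c₂] = 20.2, so q₁ = (125 − 2·41 + 20.2)/9 = 7.02222.
q₂(high-cost) = (125 − 31 − 3·7.02222)/6 = 12.1556.

12.16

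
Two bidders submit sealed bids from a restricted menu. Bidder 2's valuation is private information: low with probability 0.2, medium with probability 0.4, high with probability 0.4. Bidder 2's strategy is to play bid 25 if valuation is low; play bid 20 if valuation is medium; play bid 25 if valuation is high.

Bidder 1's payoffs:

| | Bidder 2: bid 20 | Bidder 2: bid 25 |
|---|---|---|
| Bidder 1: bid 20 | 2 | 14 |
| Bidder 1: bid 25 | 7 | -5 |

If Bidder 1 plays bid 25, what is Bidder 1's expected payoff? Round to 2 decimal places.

-0.20

Take the expectation over Bidder 2's valuation, weighting each type's action by its prior probability.
E[bid 25] = 0.2·(-5) + 0.4·7 + 0.4·(-5) = (-1) + 2.8 + (-2) = -0.2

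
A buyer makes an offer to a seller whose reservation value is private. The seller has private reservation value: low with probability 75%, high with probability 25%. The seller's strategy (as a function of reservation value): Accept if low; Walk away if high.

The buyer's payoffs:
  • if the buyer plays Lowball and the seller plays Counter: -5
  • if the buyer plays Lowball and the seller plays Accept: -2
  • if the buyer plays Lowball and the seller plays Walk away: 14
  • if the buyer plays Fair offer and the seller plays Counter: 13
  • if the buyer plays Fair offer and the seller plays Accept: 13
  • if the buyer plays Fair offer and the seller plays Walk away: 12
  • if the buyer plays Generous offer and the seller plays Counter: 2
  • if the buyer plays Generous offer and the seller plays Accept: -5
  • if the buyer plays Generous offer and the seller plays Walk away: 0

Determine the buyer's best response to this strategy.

Fair offer

Compute the buyer's expected payoff for each action, taking the expectation over the seller's type.
E[Lowball] = 0.75·(-2) + 0.25·(14) = 2
E[Fair offer] = 0.75·(13) + 0.25·(12) = 12.75
E[Generous offer] = 0.75·(-5) + 0.25·(0) = -3.75
Best response: Fair offer (12.75 is the largest).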